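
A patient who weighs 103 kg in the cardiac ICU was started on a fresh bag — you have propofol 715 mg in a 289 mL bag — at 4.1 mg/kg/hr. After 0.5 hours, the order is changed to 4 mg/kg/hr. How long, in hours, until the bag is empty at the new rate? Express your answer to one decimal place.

1.2 hours

Initial rate:
Dose = 4.1 mg/kg/hr × 103 kg = 422.3 mg/hr
Concentration = 715 mg ÷ 289 mL = 2.474048 mg/mL
Rate = 422.3 mg/hr ÷ 2.474048 mg/mL = 170.6919 mL/hr
Volume infused so far = 170.6919 mL/hr × 0.5 hr = 85.34594 mL
Volume remaining = 289 − 85.34594 = 203.6541 mL
New rate:
Dose = 4 mg/kg/hr × 103 kg = 412 mg/hr
Rate = 412 mg/hr ÷ 2.474048 mg/mL = 166.5287 mL/hr
Time remaining = 203.6541 mL ÷ 166.5287 mL/hr = 1.222937 hr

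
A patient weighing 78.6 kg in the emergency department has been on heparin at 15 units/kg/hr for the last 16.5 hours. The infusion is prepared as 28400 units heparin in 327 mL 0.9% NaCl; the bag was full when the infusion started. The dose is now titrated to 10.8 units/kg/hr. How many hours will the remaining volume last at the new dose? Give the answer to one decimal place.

10.5 hours

Initial rate:
Dose = 15 units/kg/hr × 78.6 kg = 1179 units/hr
Concentration = 28400 units ÷ 327 mL = 86.85015 units/mL
Rate = 1179 units/hr ÷ 86.85015 units/mL = 13.57511 mL/hr
Volume infused so far = 13.57511 mL/hr × 16.5 hr = 223.9892 mL
Volume remaining = 327 − 223.9892 = 103.0108 mL
New rate:
Dose = 10.8 units/kg/hr × 78.6 kg = 848.88 units/hr
Rate = 848.88 units/hr ÷ 86.85015 units/mL = 9.774076 mL/hr
Time remaining = 103.0108 mL ÷ 9.774076 mL/hr = 10.53918 hr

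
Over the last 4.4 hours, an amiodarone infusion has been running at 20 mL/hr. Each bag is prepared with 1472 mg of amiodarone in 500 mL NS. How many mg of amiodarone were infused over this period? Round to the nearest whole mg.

259 mg

Concentration = 1472 mg ÷ 500 mL = 2.944 mg/mL
Drug rate = 20 mL/hr × 2.944 mg/mL = 58.88 mg/hr
Total = 58.88 mg/hr × 4.4 hr = 259.072 mg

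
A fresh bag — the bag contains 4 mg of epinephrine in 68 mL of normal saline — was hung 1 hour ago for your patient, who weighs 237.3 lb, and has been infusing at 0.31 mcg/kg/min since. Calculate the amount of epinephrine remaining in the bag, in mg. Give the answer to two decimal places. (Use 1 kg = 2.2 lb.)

Weight = 237.3 lb ÷ 2.2 lb/kg = 107.8636 kg
Dose = 0.31 mcg/kg/min × 107.8636 kg = 33.43773 mcg/min
33.43773 mcg/min × 60 min/hr = 2006.264 mcg/hr
Concentration = 4 mg ÷ 68 mL = 0.05882353 mg/mL = 58.82353 mcg/mL
Rate = 2006.264 mcg/hr ÷ 58.82353 mcg/mL = 34.10648 mL/hr
Volume infused = 34.10648 mL/hr × 1 hr = 34.10648 mL
Volume remaining = 68 − 34.10648 = 33.89352 mL
Drug remaining = 33.89352 mL × 58.82353 mcg/mL = 1993.736 mcg = 1.993736 mg

1.99 mg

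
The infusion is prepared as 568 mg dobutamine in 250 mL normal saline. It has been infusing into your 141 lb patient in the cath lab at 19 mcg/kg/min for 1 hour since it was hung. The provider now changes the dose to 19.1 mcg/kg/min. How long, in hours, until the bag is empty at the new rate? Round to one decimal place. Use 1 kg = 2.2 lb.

6.7 hours

Initial rate:
Weight = 141 lb ÷ 2.2 lb/kg = 64.09091 kg
Dose = 19 mcg/kg/min × 64.09091 kg = 1217.727 mcg/min
1217.727 mcg/min × 60 min/hr = 73063.64 mcg/hr
Concentration = 568 mg ÷ 250 mL = 2.272 mg/mL = 2272 mcg/mL
Rate = 73063.64 mcg/hr ÷ 2272 mcg/mL = 32.15829 mL/hr
Volume infused so far = 32.15829 mL/hr × 1 hr = 32.15829 mL
Volume remaining = 250 − 32.15829 = 217.8417 mL
New rate:
Dose = 19.1 mcg/kg/min × 64.09091 kg = 1224.136 mcg/min
1224.136 mcg/min × 60 min/hr = 73448.18 mcg/hr
Rate = 73448.18 mcg/hr ÷ 2272 mcg/mL = 32.32754 mL/hr
Time remaining = 217.8417 mL ÷ 32.32754 mL/hr = 6.738579 hr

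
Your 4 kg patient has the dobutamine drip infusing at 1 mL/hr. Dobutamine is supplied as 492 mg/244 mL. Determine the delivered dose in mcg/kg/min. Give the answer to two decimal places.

Concentration = 492 mg ÷ 244 mL = 2.016393 mg/mL = 2016.393 mcg/mL
Drug rate = 1 mL/hr × 2016.393 mcg/mL = 2016.393 mcg/hr
2016.393 mcg/hr ÷ 60 min/hr = 33.60656 mcg/min
33.60656 mcg/min ÷ 4 kg = 8.401639 mcg/kg/min

8.40 mcg/kg/min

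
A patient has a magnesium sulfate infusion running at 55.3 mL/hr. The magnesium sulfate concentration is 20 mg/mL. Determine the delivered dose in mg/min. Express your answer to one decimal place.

Drug rate = 55.3 mL/hr × 20 mg/mL = 1106 mg/hr
1106 mg/hr ÷ 60 min/hr = 18.43333 mg/min

18.4 mg/min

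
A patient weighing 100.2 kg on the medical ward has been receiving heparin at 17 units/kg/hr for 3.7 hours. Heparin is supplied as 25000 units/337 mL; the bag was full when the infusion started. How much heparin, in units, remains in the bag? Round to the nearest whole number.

18697 units

Dose = 17 units/kg/hr × 100.2 kg = 1703.4 units/hr
Concentration = 25000 units ÷ 337 mL = 74.18398 units/mL
Rate = 1703.4 units/hr ÷ 74.18398 units/mL = 22.96183 mL/hr
Volume infused = 22.96183 mL/hr × 3.7 hr = 84.95878 mL
Volume remaining = 337 − 84.95878 = 252.0412 mL
Drug remaining = 252.0412 mL × 74.18398 units/mL = 18697.42 units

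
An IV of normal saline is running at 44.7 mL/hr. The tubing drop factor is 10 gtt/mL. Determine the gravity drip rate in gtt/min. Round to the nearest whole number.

44.7 mL/hr ÷ 60 min/hr = 0.745 mL/min
0.745 mL/min × 10 gtt/mL = 7.45 gtt/min

7 gtt/min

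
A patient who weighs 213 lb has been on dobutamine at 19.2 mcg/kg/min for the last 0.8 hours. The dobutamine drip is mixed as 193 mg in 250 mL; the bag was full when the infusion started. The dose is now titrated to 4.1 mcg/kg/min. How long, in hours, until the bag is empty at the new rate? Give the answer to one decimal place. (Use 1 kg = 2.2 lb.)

4.4 hours

Initial rate:
Weight = 213 lb ÷ 2.2 lb/kg = 96.81818 kg
Dose = 19.2 mcg/kg/min × 96.81818 kg = 1858.909 mcg/min
1858.909 mcg/min × 60 min/hr = 111534.5 mcg/hr
Concentration = 193 mg ÷ 250 mL = 0.772 mg/mL = 772 mcg/mL
Rate = 111534.5 mcg/hr ÷ 772 mcg/mL = 144.4748 mL/hr
Volume infused so far = 144.4748 mL/hr × 0.8 hr = 115.5798 mL
Volume remaining = 250 − 115.5798 = 134.4202 mL
New rate:
Dose = 4.1 mcg/kg/min × 96.81818 kg = 396.9545 mcg/min
396.9545 mcg/min × 60 min/hr = 23817.27 mcg/hr
Rate = 23817.27 mcg/hr ÷ 772 mcg/mL = 30.85139 mL/hr
Time remaining = 134.4202 mL ÷ 30.85139 mL/hr = 4.357021 hr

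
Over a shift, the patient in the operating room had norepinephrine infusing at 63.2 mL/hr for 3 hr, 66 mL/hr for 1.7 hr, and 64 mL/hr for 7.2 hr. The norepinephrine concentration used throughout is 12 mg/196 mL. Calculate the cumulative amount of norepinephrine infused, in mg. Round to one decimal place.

Concentration = 12 mg ÷ 196 mL = 0.06122449 mg/mL
Stage 1: 63.2 mL/hr × 3 hr = 189.6 mL → 189.6 mL × 0.06122449 mg/mL = 11.60816 mg
Stage 2: 66 mL/hr × 1.7 hr = 112.2 mL → 112.2 mL × 0.06122449 mg/mL = 6.869388 mg
Stage 3: 64 mL/hr × 7.2 hr = 460.8 mL → 460.8 mL × 0.06122449 mg/mL = 28.21224 mg
Total = 11.60816 + 6.869388 + 28.21224 = 46.6898 mg

46.7 mg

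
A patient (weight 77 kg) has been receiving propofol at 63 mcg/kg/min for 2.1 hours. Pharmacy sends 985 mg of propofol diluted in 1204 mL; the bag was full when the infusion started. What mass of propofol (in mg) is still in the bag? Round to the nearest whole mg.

Dose = 63 mcg/kg/min × 77 kg = 4851 mcg/min
4851 mcg/min × 60 min/hr = 291060 mcg/hr
Concentration = 985 mg ÷ 1204 mL = 0.8181063 mg/mL = 818.1063 mcg/mL
Rate = 291060 mcg/hr ÷ 818.1063 mcg/mL = 355.7728 mL/hr
Volume infused = 355.7728 mL/hr × 2.1 hr = 747.1229 mL
Volume remaining = 1204 − 747.1229 = 456.8771 mL
Drug remaining = 456.8771 mL × 818.1063 mcg/mL = 373774 mcg = 373.774 mg

374 mg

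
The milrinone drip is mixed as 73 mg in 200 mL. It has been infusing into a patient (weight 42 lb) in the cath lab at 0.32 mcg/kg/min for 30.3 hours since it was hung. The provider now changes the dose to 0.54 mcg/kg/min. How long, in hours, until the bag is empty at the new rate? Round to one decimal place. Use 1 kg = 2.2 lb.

100.1 hours

Initial rate:
Weight = 42 lb ÷ 2.2 lb/kg = 19.09091 kg
Dose = 0.32 mcg/kg/min × 19.09091 kg = 6.109091 mcg/min
6.109091 mcg/min × 60 min/hr = 366.5455 mcg/hr
Concentration = 73 mg ÷ 200 mL = 0.365 mg/mL = 365 mcg/mL
Rate = 366.5455 mcg/hr ÷ 365 mcg/mL = 1.004234 mL/hr
Volume infused so far = 1.004234 mL/hr × 30.3 hr = 30.42829 mL
Volume remaining = 200 − 30.42829 = 169.5717 mL
New rate:
Dose = 0.54 mcg/kg/min × 19.09091 kg = 10.30909 mcg/min
10.30909 mcg/min × 60 min/hr = 618.5455 mcg/hr
Rate = 618.5455 mcg/hr ÷ 365 mcg/mL = 1.694645 mL/hr
Time remaining = 169.5717 mL ÷ 1.694645 mL/hr = 100.0633 hr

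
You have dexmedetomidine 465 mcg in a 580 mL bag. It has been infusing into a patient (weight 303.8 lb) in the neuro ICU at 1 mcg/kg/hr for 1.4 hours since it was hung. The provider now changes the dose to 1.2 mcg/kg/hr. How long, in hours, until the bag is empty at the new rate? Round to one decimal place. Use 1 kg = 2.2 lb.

1.6 hours

Initial rate:
Weight = 303.8 lb ÷ 2.2 lb/kg = 138.0909 kg
Dose = 1 mcg/kg/hr × 138.0909 kg = 138.0909 mcg/hr
Concentration = 465 mcg ÷ 580 mL = 0.8017241 mcg/mL
Rate = 138.0909 mcg/hr ÷ 0.8017241 mcg/mL = 172.2424 mL/hr
Volume infused so far = 172.2424 mL/hr × 1.4 hr = 241.1394 mL
Volume remaining = 580 − 241.1394 = 338.8606 mL
New rate:
Dose = 1.2 mcg/kg/hr × 138.0909 kg = 165.7091 mcg/hr
Rate = 165.7091 mcg/hr ÷ 0.8017241 mcg/mL = 206.6909 mL/hr
Time remaining = 338.8606 mL ÷ 206.6909 mL/hr = 1.639456 hr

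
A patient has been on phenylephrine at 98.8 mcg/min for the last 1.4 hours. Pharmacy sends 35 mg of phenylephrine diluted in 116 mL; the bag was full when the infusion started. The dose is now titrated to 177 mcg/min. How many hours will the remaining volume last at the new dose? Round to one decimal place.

2.5 hours

Initial rate:
98.8 mcg/min × 60 min/hr = 5928 mcg/hr
Concentration = 35 mg ÷ 116 mL = 0.3017241 mg/mL = 301.7241 mcg/mL
Rate = 5928 mcg/hr ÷ 301.7241 mcg/mL = 19.64709 mL/hr
Volume infused so far = 19.64709 mL/hr × 1.4 hr = 27.50592 mL
Volume remaining = 116 − 27.50592 = 88.49408 mL
New rate:
177 mcg/min × 60 min/hr = 10620 mcg/hr
Rate = 10620 mcg/hr ÷ 301.7241 mcg/mL = 35.19771 mL/hr
Time remaining = 88.49408 mL ÷ 35.19771 mL/hr = 2.5142 hr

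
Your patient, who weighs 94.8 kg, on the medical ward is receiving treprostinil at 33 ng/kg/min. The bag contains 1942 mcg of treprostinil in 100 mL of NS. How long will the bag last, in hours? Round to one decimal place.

10.3 hours

Dose = 33 ng/kg/min × 94.8 kg = 3128.4 ng/min
3128.4 ng/min × 60 min/hr = 187704 ng/hr
Concentration = 1942 mcg ÷ 100 mL = 19.42 mcg/mL = 19420 ng/mL
Rate = 187704 ng/hr ÷ 19420 ng/mL = 9.665499 mL/hr
Duration = 100 mL ÷ 9.665499 mL/hr = 10.34608 hr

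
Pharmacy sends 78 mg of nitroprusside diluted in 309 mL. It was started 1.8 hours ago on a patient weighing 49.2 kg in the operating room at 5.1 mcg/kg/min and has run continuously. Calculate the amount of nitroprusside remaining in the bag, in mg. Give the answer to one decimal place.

50.9 mg

Dose = 5.1 mcg/kg/min × 49.2 kg = 250.92 mcg/min
250.92 mcg/min × 60 min/hr = 15055.2 mcg/hr
Concentration = 78 mg ÷ 309 mL = 0.2524272 mg/mL = 252.4272 mcg/mL
Rate = 15055.2 mcg/hr ÷ 252.4272 mcg/mL = 59.64175 mL/hr
Volume infused = 59.64175 mL/hr × 1.8 hr = 107.3552 mL
Volume remaining = 309 − 107.3552 = 201.6448 mL
Drug remaining = 201.6448 mL × 252.4272 mcg/mL = 50900.64 mcg = 50.90064 mg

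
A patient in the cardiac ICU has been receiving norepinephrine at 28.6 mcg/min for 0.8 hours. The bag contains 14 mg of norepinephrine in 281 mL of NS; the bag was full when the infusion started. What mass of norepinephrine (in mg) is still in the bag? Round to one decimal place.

28.6 mcg/min × 60 min/hr = 1716 mcg/hr
Concentration = 14 mg ÷ 281 mL = 0.04982206 mg/mL = 49.82206 mcg/mL
Rate = 1716 mcg/hr ÷ 49.82206 mcg/mL = 34.44257 mL/hr
Volume infused = 34.44257 mL/hr × 0.8 hr = 27.55406 mL
Volume remaining = 281 − 27.55406 = 253.4459 mL
Drug remaining = 253.4459 mL × 49.82206 mcg/mL = 12627.2 mcg = 12.6272 mg

12.6 mg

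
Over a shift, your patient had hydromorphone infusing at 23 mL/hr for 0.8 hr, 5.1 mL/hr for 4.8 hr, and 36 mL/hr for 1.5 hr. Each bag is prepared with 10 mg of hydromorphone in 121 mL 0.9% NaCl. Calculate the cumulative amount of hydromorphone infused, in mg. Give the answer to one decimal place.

8.0 mg

Concentration = 10 mg ÷ 121 mL = 0.08264463 mg/mL
Stage 1: 23 mL/hr × 0.8 hr = 18.4 mL → 18.4 mL × 0.08264463 mg/mL = 1.520661 mg
Stage 2: 5.1 mL/hr × 4.8 hr = 24.48 mL → 24.48 mL × 0.08264463 mg/mL = 2.02314 mg
Stage 3: 36 mL/hr × 1.5 hr = 54 mL → 54 mL × 0.08264463 mg/mL = 4.46281 mg
Total = 1.520661 + 2.02314 + 4.46281 = 8.006612 mg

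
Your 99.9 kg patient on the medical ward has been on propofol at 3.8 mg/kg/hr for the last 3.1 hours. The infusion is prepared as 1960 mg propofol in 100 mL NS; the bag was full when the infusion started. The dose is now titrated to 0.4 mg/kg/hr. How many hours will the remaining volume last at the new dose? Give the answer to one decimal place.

Initial rate:
Dose = 3.8 mg/kg/hr × 99.9 kg = 379.62 mg/hr
Concentration = 1960 mg ÷ 100 mL = 19.6 mg/mL
Rate = 379.62 mg/hr ÷ 19.6 mg/mL = 19.36837 mL/hr
Volume infused so far = 19.36837 mL/hr × 3.1 hr = 60.04194 mL
Volume remaining = 100 − 60.04194 = 39.95806 mL
New rate:
Dose = 0.4 mg/kg/hr × 99.9 kg = 39.96 mg/hr
Rate = 39.96 mg/hr ÷ 19.6 mg/mL = 2.038776 mL/hr
Time remaining = 39.95806 mL ÷ 2.038776 mL/hr = 19.59905 hr

19.6 hours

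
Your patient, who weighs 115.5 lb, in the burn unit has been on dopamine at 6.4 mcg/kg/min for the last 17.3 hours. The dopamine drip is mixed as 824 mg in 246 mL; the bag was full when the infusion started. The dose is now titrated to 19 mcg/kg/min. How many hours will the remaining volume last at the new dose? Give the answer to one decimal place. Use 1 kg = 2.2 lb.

7.9 hours

Initial rate:
Weight = 115.5 lb ÷ 2.2 lb/kg = 52.5 kg
Dose = 6.4 mcg/kg/min × 52.5 kg = 336 mcg/min
336 mcg/min × 60 min/hr = 20160 mcg/hr
Concentration = 824 mg ÷ 246 mL = 3.349593 mg/mL = 3349.593 mcg/mL
Rate = 20160 mcg/hr ÷ 3349.593 mcg/mL = 6.018641 mL/hr
Volume infused so far = 6.018641 mL/hr × 17.3 hr = 104.1225 mL
Volume remaining = 246 − 104.1225 = 141.8775 mL
New rate:
Dose = 19 mcg/kg/min × 52.5 kg = 997.5 mcg/min
997.5 mcg/min × 60 min/hr = 59850 mcg/hr
Rate = 59850 mcg/hr ÷ 3349.593 mcg/mL = 17.86784 mL/hr
Time remaining = 141.8775 mL ÷ 17.86784 mL/hr = 7.940384 hr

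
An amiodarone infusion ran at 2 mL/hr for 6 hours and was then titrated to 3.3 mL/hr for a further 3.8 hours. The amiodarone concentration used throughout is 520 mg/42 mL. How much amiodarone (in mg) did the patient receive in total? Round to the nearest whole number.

Concentration = 520 mg ÷ 42 mL = 12.38095 mg/mL
Stage 1: 2 mL/hr × 6 hr = 12 mL → 12 mL × 12.38095 mg/mL = 148.5714 mg
Stage 2: 3.3 mL/hr × 3.8 hr = 12.54 mL → 12.54 mL × 12.38095 mg/mL = 155.2571 mg
Total = 148.5714 + 155.2571 = 303.8286 mg

304 mg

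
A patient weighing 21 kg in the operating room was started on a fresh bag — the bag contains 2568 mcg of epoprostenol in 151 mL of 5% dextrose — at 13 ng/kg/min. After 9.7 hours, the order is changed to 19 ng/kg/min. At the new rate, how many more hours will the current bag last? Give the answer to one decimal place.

Initial rate:
Dose = 13 ng/kg/min × 21 kg = 273 ng/min
273 ng/min × 60 min/hr = 16380 ng/hr
Concentration = 2568 mcg ÷ 151 mL = 17.00662 mcg/mL = 17006.62 ng/mL
Rate = 16380 ng/hr ÷ 17006.62 ng/mL = 0.9631542 mL/hr
Volume infused so far = 0.9631542 mL/hr × 9.7 hr = 9.342596 mL
Volume remaining = 151 − 9.342596 = 141.6574 mL
New rate:
Dose = 19 ng/kg/min × 21 kg = 399 ng/min
399 ng/min × 60 min/hr = 23940 ng/hr
Rate = 23940 ng/hr ÷ 17006.62 ng/mL = 1.407687 mL/hr
Time remaining = 141.6574 mL ÷ 1.407687 mL/hr = 100.6313 hr

100.6 hours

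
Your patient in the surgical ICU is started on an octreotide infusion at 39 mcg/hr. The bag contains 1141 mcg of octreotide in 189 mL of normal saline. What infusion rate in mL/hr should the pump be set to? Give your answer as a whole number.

Concentration = 1141 mcg ÷ 189 mL = 6.037037 mcg/mL
Rate = 39 mcg/hr ÷ 6.037037 mcg/mL = 6.460123 mL/hr

6 mL/hr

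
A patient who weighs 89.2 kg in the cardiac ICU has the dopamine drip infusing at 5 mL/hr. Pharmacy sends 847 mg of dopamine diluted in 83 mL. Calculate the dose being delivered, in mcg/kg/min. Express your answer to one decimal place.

Concentration = 847 mg ÷ 83 mL = 10.20482 mg/mL = 10204.82 mcg/mL
Drug rate = 5 mL/hr × 10204.82 mcg/mL = 51024.1 mcg/hr
51024.1 mcg/hr ÷ 60 min/hr = 850.4016 mcg/min
850.4016 mcg/min ÷ 89.2 kg = 9.53365 mcg/kg/min

9.5 mcg/kg/min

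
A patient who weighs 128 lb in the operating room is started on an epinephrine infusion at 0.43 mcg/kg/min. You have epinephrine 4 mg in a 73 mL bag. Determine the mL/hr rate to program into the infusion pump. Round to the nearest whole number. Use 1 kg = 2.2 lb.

Weight = 128 lb ÷ 2.2 lb/kg = 58.18182 kg
Dose = 0.43 mcg/kg/min × 58.18182 kg = 25.01818 mcg/min
25.01818 mcg/min × 60 min/hr = 1501.091 mcg/hr
Concentration = 4 mg ÷ 73 mL = 0.05479452 mg/mL = 54.79452 mcg/mL
Rate = 1501.091 mcg/hr ÷ 54.79452 mcg/mL = 27.39491 mL/hr

27 mL/hr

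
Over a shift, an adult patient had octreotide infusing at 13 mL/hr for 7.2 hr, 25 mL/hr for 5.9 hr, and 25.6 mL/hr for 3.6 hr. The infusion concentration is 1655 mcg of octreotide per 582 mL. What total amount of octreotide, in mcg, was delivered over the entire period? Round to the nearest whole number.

948 mcg

Concentration = 1655 mcg ÷ 582 mL = 2.843643 mcg/mL
Stage 1: 13 mL/hr × 7.2 hr = 93.6 mL → 93.6 mL × 2.843643 mcg/mL = 266.1649 mcg
Stage 2: 25 mL/hr × 5.9 hr = 147.5 mL → 147.5 mL × 2.843643 mcg/mL = 419.4373 mcg
Stage 3: 25.6 mL/hr × 3.6 hr = 92.16 mL → 92.16 mL × 2.843643 mcg/mL = 262.0701 mcg
Total = 266.1649 + 419.4373 + 262.0701 = 947.6723 mcg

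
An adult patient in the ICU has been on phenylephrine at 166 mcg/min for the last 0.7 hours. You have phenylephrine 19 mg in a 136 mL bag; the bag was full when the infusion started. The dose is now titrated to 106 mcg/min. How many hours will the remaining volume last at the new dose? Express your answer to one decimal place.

Initial rate:
166 mcg/min × 60 min/hr = 9960 mcg/hr
Concentration = 19 mg ÷ 136 mL = 0.1397059 mg/mL = 139.7059 mcg/mL
Rate = 9960 mcg/hr ÷ 139.7059 mcg/mL = 71.29263 mL/hr
Volume infused so far = 71.29263 mL/hr × 0.7 hr = 49.90484 mL
Volume remaining = 136 − 49.90484 = 86.09516 mL
New rate:
106 mcg/min × 60 min/hr = 6360 mcg/hr
Rate = 6360 mcg/hr ÷ 139.7059 mcg/mL = 45.52421 mL/hr
Time remaining = 86.09516 mL ÷ 45.52421 mL/hr = 1.891195 hr

1.9 hours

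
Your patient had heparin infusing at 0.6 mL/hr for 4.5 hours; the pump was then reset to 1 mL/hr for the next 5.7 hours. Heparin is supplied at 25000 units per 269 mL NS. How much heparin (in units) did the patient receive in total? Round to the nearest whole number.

781 units

Concentration = 25000 units ÷ 269 mL = 92.9368 units/mL
Stage 1: 0.6 mL/hr × 4.5 hr = 2.7 mL → 2.7 mL × 92.9368 units/mL = 250.9294 units
Stage 2: 1 mL/hr × 5.7 hr = 5.7 mL → 5.7 mL × 92.9368 units/mL = 529.7398 units
Total = 250.9294 + 529.7398 = 780.6691 units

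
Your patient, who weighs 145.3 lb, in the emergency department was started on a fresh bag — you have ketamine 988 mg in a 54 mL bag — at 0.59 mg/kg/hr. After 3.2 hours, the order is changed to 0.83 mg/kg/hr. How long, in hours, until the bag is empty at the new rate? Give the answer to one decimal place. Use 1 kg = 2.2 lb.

15.7 hours

Initial rate:
Weight = 145.3 lb ÷ 2.2 lb/kg = 66.04545 kg
Dose = 0.59 mg/kg/hr × 66.04545 kg = 38.96682 mg/hr
Concentration = 988 mg ÷ 54 mL = 18.2963 mg/mL
Rate = 38.96682 mg/hr ÷ 18.2963 mg/mL = 2.129765 mL/hr
Volume infused so far = 2.129765 mL/hr × 3.2 hr = 6.815249 mL
Volume remaining = 54 − 6.815249 = 47.18475 mL
New rate:
Dose = 0.83 mg/kg/hr × 66.04545 kg = 54.81773 mg/hr
Rate = 54.81773 mg/hr ÷ 18.2963 mg/mL = 2.996111 mL/hr
Time remaining = 47.18475 mL ÷ 2.996111 mL/hr = 15.74867 hr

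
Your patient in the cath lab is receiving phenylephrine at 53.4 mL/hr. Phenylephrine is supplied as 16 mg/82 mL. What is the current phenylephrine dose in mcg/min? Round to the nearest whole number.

174 mcg/min

Concentration = 16 mg ÷ 82 mL = 0.195122 mg/mL = 195.122 mcg/mL
Drug rate = 53.4 mL/hr × 195.122 mcg/mL = 10419.51 mcg/hr
10419.51 mcg/hr ÷ 60 min/hr = 173.6585 mcg/min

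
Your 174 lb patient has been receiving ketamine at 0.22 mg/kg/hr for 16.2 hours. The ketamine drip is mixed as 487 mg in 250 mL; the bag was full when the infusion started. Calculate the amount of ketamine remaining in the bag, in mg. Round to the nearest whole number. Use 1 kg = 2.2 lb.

Weight = 174 lb ÷ 2.2 lb/kg = 79.09091 kg
Dose = 0.22 mg/kg/hr × 79.09091 kg = 17.4 mg/hr
Concentration = 487 mg ÷ 250 mL = 1.948 mg/mL
Rate = 17.4 mg/hr ÷ 1.948 mg/mL = 8.932238 mL/hr
Volume infused = 8.932238 mL/hr × 16.2 hr = 144.7023 mL
Volume remaining = 250 − 144.7023 = 105.2977 mL
Drug remaining = 105.2977 mL × 1.948 mg/mL = 205.12 mg

205 mg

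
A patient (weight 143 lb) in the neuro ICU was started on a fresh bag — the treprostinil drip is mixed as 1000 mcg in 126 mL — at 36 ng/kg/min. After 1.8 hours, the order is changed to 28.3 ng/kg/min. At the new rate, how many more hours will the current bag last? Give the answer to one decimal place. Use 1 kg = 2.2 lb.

Initial rate:
Weight = 143 lb ÷ 2.2 lb/kg = 65 kg
Dose = 36 ng/kg/min × 65 kg = 2340 ng/min
2340 ng/min × 60 min/hr = 140400 ng/hr
Concentration = 1000 mcg ÷ 126 mL = 7.936508 mcg/mL = 7936.508 ng/mL
Rate = 140400 ng/hr ÷ 7936.508 ng/mL = 17.6904 mL/hr
Volume infused so far = 17.6904 mL/hr × 1.8 hr = 31.84272 mL
Volume remaining = 126 − 31.84272 = 94.15728 mL
New rate:
Dose = 28.3 ng/kg/min × 65 kg = 1839.5 ng/min
1839.5 ng/min × 60 min/hr = 110370 ng/hr
Rate = 110370 ng/hr ÷ 7936.508 ng/mL = 13.90662 mL/hr
Time remaining = 94.15728 mL ÷ 13.90662 mL/hr = 6.77068 hr

6.8 hours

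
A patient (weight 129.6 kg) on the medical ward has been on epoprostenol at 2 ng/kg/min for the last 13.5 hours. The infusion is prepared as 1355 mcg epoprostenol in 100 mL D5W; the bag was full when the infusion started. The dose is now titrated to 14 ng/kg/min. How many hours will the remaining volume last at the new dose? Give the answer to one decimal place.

10.5 hours

Initial rate:
Dose = 2 ng/kg/min × 129.6 kg = 259.2 ng/min
259.2 ng/min × 60 min/hr = 15552 ng/hr
Concentration = 1355 mcg ÷ 100 mL = 13.55 mcg/mL = 13550 ng/mL
Rate = 15552 ng/hr ÷ 13550 ng/mL = 1.147749 mL/hr
Volume infused so far = 1.147749 mL/hr × 13.5 hr = 15.49461 mL
Volume remaining = 100 − 15.49461 = 84.50539 mL
New rate:
Dose = 14 ng/kg/min × 129.6 kg = 1814.4 ng/min
1814.4 ng/min × 60 min/hr = 108864 ng/hr
Rate = 108864 ng/hr ÷ 13550 ng/mL = 8.034244 mL/hr
Time remaining = 84.50539 mL ÷ 8.034244 mL/hr = 10.51815 hr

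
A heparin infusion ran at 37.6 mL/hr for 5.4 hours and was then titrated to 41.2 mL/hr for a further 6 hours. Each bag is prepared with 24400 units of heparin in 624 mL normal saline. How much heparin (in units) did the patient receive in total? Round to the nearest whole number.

Concentration = 24400 units ÷ 624 mL = 39.10256 units/mL
Stage 1: 37.6 mL/hr × 5.4 hr = 203.04 mL → 203.04 mL × 39.10256 units/mL = 7939.385 units
Stage 2: 41.2 mL/hr × 6 hr = 247.2 mL → 247.2 mL × 39.10256 units/mL = 9666.154 units
Total = 7939.385 + 9666.154 = 17605.54 units

17606 units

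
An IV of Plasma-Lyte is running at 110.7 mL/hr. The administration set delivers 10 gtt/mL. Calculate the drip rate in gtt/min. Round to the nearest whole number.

110.7 mL/hr ÷ 60 min/hr = 1.845 mL/min
1.845 mL/min × 10 gtt/mL = 18.45 gtt/min

18 gtt/min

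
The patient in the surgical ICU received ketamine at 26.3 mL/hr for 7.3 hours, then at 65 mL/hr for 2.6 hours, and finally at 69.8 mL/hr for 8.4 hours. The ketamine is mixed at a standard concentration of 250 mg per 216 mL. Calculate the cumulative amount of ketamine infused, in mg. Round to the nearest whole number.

Concentration = 250 mg ÷ 216 mL = 1.157407 mg/mL
Stage 1: 26.3 mL/hr × 7.3 hr = 191.99 mL → 191.99 mL × 1.157407 mg/mL = 222.2106 mg
Stage 2: 65 mL/hr × 2.6 hr = 169 mL → 169 mL × 1.157407 mg/mL = 195.6019 mg
Stage 3: 69.8 mL/hr × 8.4 hr = 586.32 mL → 586.32 mL × 1.157407 mg/mL = 678.6111 mg
Total = 222.2106 + 195.6019 + 678.6111 = 1096.424 mg

1096 mg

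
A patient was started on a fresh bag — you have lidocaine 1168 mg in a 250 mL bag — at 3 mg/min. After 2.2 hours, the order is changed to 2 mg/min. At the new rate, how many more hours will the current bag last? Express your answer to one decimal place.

6.4 hours

Initial rate:
3 mg/min × 60 min/hr = 180 mg/hr
Concentration = 1168 mg ÷ 250 mL = 4.672 mg/mL
Rate = 180 mg/hr ÷ 4.672 mg/mL = 38.5274 mL/hr
Volume infused so far = 38.5274 mL/hr × 2.2 hr = 84.76027 mL
Volume remaining = 250 − 84.76027 = 165.2397 mL
New rate:
2 mg/min × 60 min/hr = 120 mg/hr
Rate = 120 mg/hr ÷ 4.672 mg/mL = 25.68493 mL/hr
Time remaining = 165.2397 mL ÷ 25.68493 mL/hr = 6.433333 hr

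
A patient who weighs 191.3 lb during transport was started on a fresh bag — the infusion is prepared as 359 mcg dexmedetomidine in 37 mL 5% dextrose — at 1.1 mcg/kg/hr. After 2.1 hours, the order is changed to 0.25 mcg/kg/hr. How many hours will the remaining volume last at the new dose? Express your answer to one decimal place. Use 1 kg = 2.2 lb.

Initial rate:
Weight = 191.3 lb ÷ 2.2 lb/kg = 86.95455 kg
Dose = 1.1 mcg/kg/hr × 86.95455 kg = 95.65 mcg/hr
Concentration = 359 mcg ÷ 37 mL = 9.702703 mcg/mL
Rate = 95.65 mcg/hr ÷ 9.702703 mcg/mL = 9.858078 mL/hr
Volume infused so far = 9.858078 mL/hr × 2.1 hr = 20.70196 mL
Volume remaining = 37 − 20.70196 = 16.29804 mL
New rate:
Dose = 0.25 mcg/kg/hr × 86.95455 kg = 21.73864 mcg/hr
Rate = 21.73864 mcg/hr ÷ 9.702703 mcg/mL = 2.240472 mL/hr
Time remaining = 16.29804 mL ÷ 2.240472 mL/hr = 7.274375 hr

7.3 hours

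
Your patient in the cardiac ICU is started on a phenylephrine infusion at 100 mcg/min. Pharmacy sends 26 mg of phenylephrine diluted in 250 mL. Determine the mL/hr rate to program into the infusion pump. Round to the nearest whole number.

100 mcg/min × 60 min/hr = 6000 mcg/hr
Concentration = 26 mg ÷ 250 mL = 0.104 mg/mL = 104 mcg/mL
Rate = 6000 mcg/hr ÷ 104 mcg/mL = 57.69231 mL/hr

58 mL/hr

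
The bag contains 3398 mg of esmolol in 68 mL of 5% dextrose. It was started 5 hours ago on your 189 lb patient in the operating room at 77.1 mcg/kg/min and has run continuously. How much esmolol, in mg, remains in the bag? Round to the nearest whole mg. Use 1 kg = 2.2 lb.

Weight = 189 lb ÷ 2.2 lb/kg = 85.90909 kg
Dose = 77.1 mcg/kg/min × 85.90909 kg = 6623.591 mcg/min
6623.591 mcg/min × 60 min/hr = 397415.5 mcg/hr
Concentration = 3398 mg ÷ 68 mL = 49.97059 mg/mL = 49970.59 mcg/mL
Rate = 397415.5 mcg/hr ÷ 49970.59 mcg/mL = 7.952987 mL/hr
Volume infused = 7.952987 mL/hr × 5 hr = 39.76494 mL
Volume remaining = 68 − 39.76494 = 28.23506 mL
Drug remaining = 28.23506 mL × 49970.59 mcg/mL = 1410923 mcg = 1410.923 mg

1411 mg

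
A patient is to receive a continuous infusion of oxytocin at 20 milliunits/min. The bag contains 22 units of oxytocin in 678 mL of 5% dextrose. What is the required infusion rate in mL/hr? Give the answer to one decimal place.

37.0 mL/hr

20 milliunits/min × 60 min/hr = 1200 milliunits/hr
Concentration = 22 units ÷ 678 mL = 0.03244838 units/mL = 32.44838 milliunits/mL
Rate = 1200 milliunits/hr ÷ 32.44838 milliunits/mL = 36.98182 mL/hr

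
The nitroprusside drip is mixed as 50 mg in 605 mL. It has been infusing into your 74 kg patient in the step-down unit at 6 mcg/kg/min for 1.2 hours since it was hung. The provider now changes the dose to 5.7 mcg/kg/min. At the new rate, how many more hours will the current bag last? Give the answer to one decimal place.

Initial rate:
Dose = 6 mcg/kg/min × 74 kg = 444 mcg/min
444 mcg/min × 60 min/hr = 26640 mcg/hr
Concentration = 50 mg ÷ 605 mL = 0.08264463 mg/mL = 82.64463 mcg/mL
Rate = 26640 mcg/hr ÷ 82.64463 mcg/mL = 322.344 mL/hr
Volume infused so far = 322.344 mL/hr × 1.2 hr = 386.8128 mL
Volume remaining = 605 − 386.8128 = 218.1872 mL
New rate:
Dose = 5.7 mcg/kg/min × 74 kg = 421.8 mcg/min
421.8 mcg/min × 60 min/hr = 25308 mcg/hr
Rate = 25308 mcg/hr ÷ 82.64463 mcg/mL = 306.2268 mL/hr
Time remaining = 218.1872 mL ÷ 306.2268 mL/hr = 0.712502 hr

0.7 hours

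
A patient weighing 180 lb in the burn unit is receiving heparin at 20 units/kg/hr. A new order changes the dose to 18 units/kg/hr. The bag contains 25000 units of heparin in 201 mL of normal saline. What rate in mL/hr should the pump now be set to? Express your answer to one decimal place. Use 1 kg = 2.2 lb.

11.8 mL/hr

Weight = 180 lb ÷ 2.2 lb/kg = 81.81818 kg
Dose = 18 units/kg/hr × 81.81818 kg = 1472.727 units/hr
Concentration = 25000 units ÷ 201 mL = 124.3781 units/mL
Rate = 1472.727 units/hr ÷ 124.3781 units/mL = 11.84073 mL/hr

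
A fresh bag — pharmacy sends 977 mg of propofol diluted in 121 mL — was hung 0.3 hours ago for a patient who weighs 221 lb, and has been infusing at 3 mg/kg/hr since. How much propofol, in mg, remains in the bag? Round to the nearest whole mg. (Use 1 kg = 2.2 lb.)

Weight = 221 lb ÷ 2.2 lb/kg = 100.4545 kg
Dose = 3 mg/kg/hr × 100.4545 kg = 301.3636 mg/hr
Concentration = 977 mg ÷ 121 mL = 8.07438 mg/mL
Rate = 301.3636 mg/hr ÷ 8.07438 mg/mL = 37.32344 mL/hr
Volume infused = 37.32344 mL/hr × 0.3 hr = 11.19703 mL
Volume remaining = 121 − 11.19703 = 109.803 mL
Drug remaining = 109.803 mL × 8.07438 mg/mL = 886.5909 mg

887 mg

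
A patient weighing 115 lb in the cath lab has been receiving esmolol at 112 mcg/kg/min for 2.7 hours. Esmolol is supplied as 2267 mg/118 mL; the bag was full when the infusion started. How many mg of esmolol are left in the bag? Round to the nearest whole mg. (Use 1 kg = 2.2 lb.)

1319 mg

Weight = 115 lb ÷ 2.2 lb/kg = 52.27273 kg
Dose = 112 mcg/kg/min × 52.27273 kg = 5854.545 mcg/min
5854.545 mcg/min × 60 min/hr = 351272.7 mcg/hr
Concentration = 2267 mg ÷ 118 mL = 19.21186 mg/mL = 19211.86 mcg/mL
Rate = 351272.7 mcg/hr ÷ 19211.86 mcg/mL = 18.28416 mL/hr
Volume infused = 18.28416 mL/hr × 2.7 hr = 49.36722 mL
Volume remaining = 118 − 49.36722 = 68.63278 mL
Drug remaining = 68.63278 mL × 19211.86 mcg/mL = 1318564 mcg = 1318.564 mg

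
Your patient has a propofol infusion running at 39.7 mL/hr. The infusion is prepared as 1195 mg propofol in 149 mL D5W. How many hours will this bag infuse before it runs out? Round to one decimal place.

3.8 hours

Duration = 149 mL ÷ 39.7 mL/hr = 3.753149 hr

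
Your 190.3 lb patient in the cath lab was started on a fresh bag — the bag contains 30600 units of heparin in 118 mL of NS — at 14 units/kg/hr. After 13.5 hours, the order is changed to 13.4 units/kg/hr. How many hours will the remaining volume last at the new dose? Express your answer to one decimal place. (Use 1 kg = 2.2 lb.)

12.3 hours

Initial rate:
Weight = 190.3 lb ÷ 2.2 lb/kg = 86.5 kg
Dose = 14 units/kg/hr × 86.5 kg = 1211 units/hr
Concentration = 30600 units ÷ 118 mL = 259.322 units/mL
Rate = 1211 units/hr ÷ 259.322 units/mL = 4.669869 mL/hr
Volume infused so far = 4.669869 mL/hr × 13.5 hr = 63.04324 mL
Volume remaining = 118 − 63.04324 = 54.95676 mL
New rate:
Dose = 13.4 units/kg/hr × 86.5 kg = 1159.1 units/hr
Rate = 1159.1 units/hr ÷ 259.322 units/mL = 4.469732 mL/hr
Time remaining = 54.95676 mL ÷ 4.469732 mL/hr = 12.29532 hr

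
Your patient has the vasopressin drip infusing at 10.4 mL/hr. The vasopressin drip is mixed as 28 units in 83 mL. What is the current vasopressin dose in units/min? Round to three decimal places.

0.058 units/min

Concentration = 28 units ÷ 83 mL = 0.3373494 units/mL
Drug rate = 10.4 mL/hr × 0.3373494 units/mL = 3.508434 units/hr
3.508434 units/hr ÷ 60 min/hr = 0.0584739 units/min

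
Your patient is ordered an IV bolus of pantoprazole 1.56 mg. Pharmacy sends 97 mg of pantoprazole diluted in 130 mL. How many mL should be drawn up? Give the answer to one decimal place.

Concentration = 97 mg ÷ 130 mL = 0.7461538 mg/mL
Volume = 1.56 mg ÷ 0.7461538 mg/mL = 2.090722 mL

2.1 mL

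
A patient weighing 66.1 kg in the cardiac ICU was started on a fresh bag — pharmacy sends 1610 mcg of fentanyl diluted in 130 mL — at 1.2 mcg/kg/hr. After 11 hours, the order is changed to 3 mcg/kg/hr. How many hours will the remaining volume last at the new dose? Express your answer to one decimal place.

3.7 hours

Initial rate:
Dose = 1.2 mcg/kg/hr × 66.1 kg = 79.32 mcg/hr
Concentration = 1610 mcg ÷ 130 mL = 12.38462 mcg/mL
Rate = 79.32 mcg/hr ÷ 12.38462 mcg/mL = 6.40472 mL/hr
Volume infused so far = 6.40472 mL/hr × 11 hr = 70.45193 mL
Volume remaining = 130 − 70.45193 = 59.54807 mL
New rate:
Dose = 3 mcg/kg/hr × 66.1 kg = 198.3 mcg/hr
Rate = 198.3 mcg/hr ÷ 12.38462 mcg/mL = 16.0118 mL/hr
Time remaining = 59.54807 mL ÷ 16.0118 mL/hr = 3.719012 hr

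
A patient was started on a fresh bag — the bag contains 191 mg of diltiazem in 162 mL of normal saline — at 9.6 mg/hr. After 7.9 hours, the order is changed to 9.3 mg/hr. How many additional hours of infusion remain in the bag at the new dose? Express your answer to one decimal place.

12.4 hours

Initial rate:
Concentration = 191 mg ÷ 162 mL = 1.179012 mg/mL
Rate = 9.6 mg/hr ÷ 1.179012 mg/mL = 8.142408 mL/hr
Volume infused so far = 8.142408 mL/hr × 7.9 hr = 64.32503 mL
Volume remaining = 162 − 64.32503 = 97.67497 mL
New rate:
Rate = 9.3 mg/hr ÷ 1.179012 mg/mL = 7.887958 mL/hr
Time remaining = 97.67497 mL ÷ 7.887958 mL/hr = 12.3828 hr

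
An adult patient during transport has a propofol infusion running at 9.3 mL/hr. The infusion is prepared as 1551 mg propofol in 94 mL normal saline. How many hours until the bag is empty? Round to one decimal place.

10.1 hours

Duration = 94 mL ÷ 9.3 mL/hr = 10.10753 hr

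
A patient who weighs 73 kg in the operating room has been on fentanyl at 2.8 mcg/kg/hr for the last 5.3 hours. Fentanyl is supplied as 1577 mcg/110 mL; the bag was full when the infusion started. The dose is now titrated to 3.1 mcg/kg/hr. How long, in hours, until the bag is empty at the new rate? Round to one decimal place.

Initial rate:
Dose = 2.8 mcg/kg/hr × 73 kg = 204.4 mcg/hr
Concentration = 1577 mcg ÷ 110 mL = 14.33636 mcg/mL
Rate = 204.4 mcg/hr ÷ 14.33636 mcg/mL = 14.25745 mL/hr
Volume infused so far = 14.25745 mL/hr × 5.3 hr = 75.56449 mL
Volume remaining = 110 − 75.56449 = 34.43551 mL
New rate:
Dose = 3.1 mcg/kg/hr × 73 kg = 226.3 mcg/hr
Rate = 226.3 mcg/hr ÷ 14.33636 mcg/mL = 15.78503 mL/hr
Time remaining = 34.43551 mL ÷ 15.78503 mL/hr = 2.181529 hr

2.2 hours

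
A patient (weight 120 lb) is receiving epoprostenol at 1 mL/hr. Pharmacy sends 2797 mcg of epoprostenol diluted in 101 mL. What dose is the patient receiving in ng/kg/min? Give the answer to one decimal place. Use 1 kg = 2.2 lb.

8.5 ng/kg/min

Weight = 120 lb ÷ 2.2 lb/kg = 54.54545 kg
Concentration = 2797 mcg ÷ 101 mL = 27.69307 mcg/mL = 27693.07 ng/mL
Drug rate = 1 mL/hr × 27693.07 ng/mL = 27693.07 ng/hr
27693.07 ng/hr ÷ 60 min/hr = 461.5512 ng/min
461.5512 ng/min ÷ 54.54545 kg = 8.461771 ng/kg/min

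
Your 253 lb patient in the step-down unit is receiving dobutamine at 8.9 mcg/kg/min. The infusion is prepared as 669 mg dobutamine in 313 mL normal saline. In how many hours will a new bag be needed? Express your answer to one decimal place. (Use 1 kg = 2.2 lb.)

10.9 hours

Weight = 253 lb ÷ 2.2 lb/kg = 115 kg
Dose = 8.9 mcg/kg/min × 115 kg = 1023.5 mcg/min
1023.5 mcg/min × 60 min/hr = 61410 mcg/hr
Concentration = 669 mg ÷ 313 mL = 2.13738 mg/mL = 2137.38 mcg/mL
Rate = 61410 mcg/hr ÷ 2137.38 mcg/mL = 28.73143 mL/hr
Duration = 313 mL ÷ 28.73143 mL/hr = 10.89399 hr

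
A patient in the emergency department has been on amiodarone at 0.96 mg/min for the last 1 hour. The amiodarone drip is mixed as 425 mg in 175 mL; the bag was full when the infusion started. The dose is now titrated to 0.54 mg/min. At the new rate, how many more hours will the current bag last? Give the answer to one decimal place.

Initial rate:
0.96 mg/min × 60 min/hr = 57.6 mg/hr
Concentration = 425 mg ÷ 175 mL = 2.428571 mg/mL
Rate = 57.6 mg/hr ÷ 2.428571 mg/mL = 23.71765 mL/hr
Volume infused so far = 23.71765 mL/hr × 1 hr = 23.71765 mL
Volume remaining = 175 − 23.71765 = 151.2824 mL
New rate:
0.54 mg/min × 60 min/hr = 32.4 mg/hr
Rate = 32.4 mg/hr ÷ 2.428571 mg/mL = 13.34118 mL/hr
Time remaining = 151.2824 mL ÷ 13.34118 mL/hr = 11.33951 hr

11.3 hours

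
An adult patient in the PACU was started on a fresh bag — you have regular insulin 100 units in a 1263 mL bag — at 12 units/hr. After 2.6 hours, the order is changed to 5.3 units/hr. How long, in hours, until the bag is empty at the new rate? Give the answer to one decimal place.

13.0 hours

Initial rate:
Concentration = 100 units ÷ 1263 mL = 0.07917656 units/mL
Rate = 12 units/hr ÷ 0.07917656 units/mL = 151.56 mL/hr
Volume infused so far = 151.56 mL/hr × 2.6 hr = 394.056 mL
Volume remaining = 1263 − 394.056 = 868.944 mL
New rate:
Rate = 5.3 units/hr ÷ 0.07917656 units/mL = 66.939 mL/hr
Time remaining = 868.944 mL ÷ 66.939 mL/hr = 12.98113 hr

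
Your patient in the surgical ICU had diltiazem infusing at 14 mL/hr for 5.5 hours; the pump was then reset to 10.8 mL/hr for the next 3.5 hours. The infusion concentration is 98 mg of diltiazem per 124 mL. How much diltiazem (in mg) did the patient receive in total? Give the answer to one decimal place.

Concentration = 98 mg ÷ 124 mL = 0.7903226 mg/mL
Stage 1: 14 mL/hr × 5.5 hr = 77 mL → 77 mL × 0.7903226 mg/mL = 60.85484 mg
Stage 2: 10.8 mL/hr × 3.5 hr = 37.8 mL → 37.8 mL × 0.7903226 mg/mL = 29.87419 mg
Total = 60.85484 + 29.87419 = 90.72903 mg

90.7 mg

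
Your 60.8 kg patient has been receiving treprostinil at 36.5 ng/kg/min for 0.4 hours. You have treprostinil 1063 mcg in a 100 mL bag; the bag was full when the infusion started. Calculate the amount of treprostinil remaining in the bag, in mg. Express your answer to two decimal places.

1.01 mg

Dose = 36.5 ng/kg/min × 60.8 kg = 2219.2 ng/min
2219.2 ng/min × 60 min/hr = 133152 ng/hr
Concentration = 1063 mcg ÷ 100 mL = 10.63 mcg/mL = 10630 ng/mL
Rate = 133152 ng/hr ÷ 10630 ng/mL = 12.52606 mL/hr
Volume infused = 12.52606 mL/hr × 0.4 hr = 5.010423 mL
Volume remaining = 100 − 5.010423 = 94.98958 mL
Drug remaining = 94.98958 mL × 10630 ng/mL = 1009739 ng = 1.009739 mg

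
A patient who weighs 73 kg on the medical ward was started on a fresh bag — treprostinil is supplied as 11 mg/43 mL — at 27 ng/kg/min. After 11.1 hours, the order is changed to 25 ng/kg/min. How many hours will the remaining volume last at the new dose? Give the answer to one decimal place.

88.5 hours

Initial rate:
Dose = 27 ng/kg/min × 73 kg = 1971 ng/min
1971 ng/min × 60 min/hr = 118260 ng/hr
Concentration = 11 mg ÷ 43 mL = 0.255814 mg/mL = 255814 ng/mL
Rate = 118260 ng/hr ÷ 255814 ng/mL = 0.4622891 mL/hr
Volume infused so far = 0.4622891 mL/hr × 11.1 hr = 5.131409 mL
Volume remaining = 43 − 5.131409 = 37.86859 mL
New rate:
Dose = 25 ng/kg/min × 73 kg = 1825 ng/min
1825 ng/min × 60 min/hr = 109500 ng/hr
Rate = 109500 ng/hr ÷ 255814 ng/mL = 0.4280455 mL/hr
Time remaining = 37.86859 mL ÷ 0.4280455 mL/hr = 88.46862 hr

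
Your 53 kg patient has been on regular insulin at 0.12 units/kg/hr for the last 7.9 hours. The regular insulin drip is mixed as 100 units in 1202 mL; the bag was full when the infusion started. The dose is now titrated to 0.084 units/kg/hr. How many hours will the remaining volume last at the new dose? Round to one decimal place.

11.2 hours

Initial rate:
Dose = 0.12 units/kg/hr × 53 kg = 6.36 units/hr
Concentration = 100 units ÷ 1202 mL = 0.08319468 units/mL
Rate = 6.36 units/hr ÷ 0.08319468 units/mL = 76.4472 mL/hr
Volume infused so far = 76.4472 mL/hr × 7.9 hr = 603.9329 mL
Volume remaining = 1202 − 603.9329 = 598.0671 mL
New rate:
Dose = 0.084 units/kg/hr × 53 kg = 4.452 units/hr
Rate = 4.452 units/hr ÷ 0.08319468 units/mL = 53.51304 mL/hr
Time remaining = 598.0671 mL ÷ 53.51304 mL/hr = 11.1761 hr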